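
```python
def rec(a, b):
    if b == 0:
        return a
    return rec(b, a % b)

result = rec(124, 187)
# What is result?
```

rec(124, 187) -> rec(187, 124) -> rec(124, 63) -> rec(63, 61) -> rec(61, 2) -> rec(2, 1) -> rec(1, 0) -> 1

Answer: 1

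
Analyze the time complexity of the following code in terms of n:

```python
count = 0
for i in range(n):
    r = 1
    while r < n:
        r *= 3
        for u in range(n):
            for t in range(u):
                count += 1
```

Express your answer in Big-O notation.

Each loop level contributes: n × log n × n × n. Multiplying the contributions gives O(n^3 log n).

Answer: O(n^3 log n)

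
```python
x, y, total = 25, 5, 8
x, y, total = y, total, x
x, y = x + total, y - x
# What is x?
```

Trace:
`x, y, total = 25, 5, 8` → x = 25; y = 5; total = 8
`x, y, total = y, total, x` → x = 5; y = 8; total = 25
`x, y = x + total, y - x` → x = 30; y = 3
So x = 30

Answer: 30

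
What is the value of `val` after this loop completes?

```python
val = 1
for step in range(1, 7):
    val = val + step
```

Start at 1, add 1 through 6
`val` takes the values: 1 → 2 → 4 → 7 → 11 → 16 → 22

Answer: 22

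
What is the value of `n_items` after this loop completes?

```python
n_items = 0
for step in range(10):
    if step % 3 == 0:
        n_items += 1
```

Count numbers divisible by 3 in range(10)
`n_items` takes the values: 0 → 1 → 2 → 3 → 4

Answer: 4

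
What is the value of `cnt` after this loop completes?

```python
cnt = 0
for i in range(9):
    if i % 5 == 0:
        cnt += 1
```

Count numbers divisible by 5 in range(9)
`cnt` takes the values: 0 → 1 → 2

Answer: 2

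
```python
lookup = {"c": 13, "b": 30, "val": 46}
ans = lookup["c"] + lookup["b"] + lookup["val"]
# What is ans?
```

Trace:
`lookup = {"c": 13, "b": 30, "val": 46}` → lookup = {'c': 13, 'b': 30, 'val': 46}
`ans = lookup["c"] + lookup["b"] + lookup["val"]` → ans = 89
So ans = 89

Answer: 89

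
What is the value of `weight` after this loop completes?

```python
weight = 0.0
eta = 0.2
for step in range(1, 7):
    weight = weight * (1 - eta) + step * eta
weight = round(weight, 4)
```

Moving average with lr=0.2
`weight` takes the values: 0.0 → 0.2 → 0.56 → 1.048 → 1.6384 → 2.31072 → 3.048576 → 3.0486

Answer: 3.0486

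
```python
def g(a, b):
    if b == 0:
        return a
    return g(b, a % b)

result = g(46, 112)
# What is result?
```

g(46, 112) -> g(112, 46) -> g(46, 20) -> g(20, 6) -> g(6, 2) -> g(2, 0) -> 2

Answer: 2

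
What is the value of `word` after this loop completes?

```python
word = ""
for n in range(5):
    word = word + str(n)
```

Concatenate digits 0 to 4
`word` takes the values: "" → "0" → "01" → "012" → "0123" → "01234"

Answer: "01234"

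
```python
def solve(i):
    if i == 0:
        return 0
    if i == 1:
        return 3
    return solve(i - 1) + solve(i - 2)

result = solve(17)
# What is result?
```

Build up from base cases: solve(0)=0, solve(1)=3, solve(2)=3, solve(3)=6, solve(4)=9, solve(5)=15, solve(6)=24, ..., solve(17)=4791

Answer: 4791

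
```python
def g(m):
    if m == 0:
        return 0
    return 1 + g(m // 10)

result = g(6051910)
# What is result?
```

Count of digits of 6051910: 7

Answer: 7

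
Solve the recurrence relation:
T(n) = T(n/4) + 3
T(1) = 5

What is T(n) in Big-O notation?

Each step divides n by 4 and adds 3. After log_4(n) steps we reach T(1)=5. So T(n) = 3·log_4(n) + 5 = O(log n).

Answer: O(log n)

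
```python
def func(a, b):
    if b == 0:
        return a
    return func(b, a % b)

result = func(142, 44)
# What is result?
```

func(142, 44) -> func(44, 10) -> func(10, 4) -> func(4, 2) -> func(2, 0) -> 2

Answer: 2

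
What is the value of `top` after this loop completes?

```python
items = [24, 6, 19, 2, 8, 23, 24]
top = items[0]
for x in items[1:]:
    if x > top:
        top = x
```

Maximum of [24, 6, 19, 2, 8, 23, 24]
`top` takes the values: 24

Answer: 24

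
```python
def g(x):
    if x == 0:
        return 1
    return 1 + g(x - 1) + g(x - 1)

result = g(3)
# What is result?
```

g(x) = 1 + 2·g(x-1), g(0)=1. Closed form: (1+1)·2^3 - 1 = 15.

Answer: 15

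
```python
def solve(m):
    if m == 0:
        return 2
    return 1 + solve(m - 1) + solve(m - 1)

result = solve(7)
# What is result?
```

solve(m) = 1 + 2·solve(m-1), solve(0)=2. Closed form: (2+1)·2^7 - 1 = 383.

Answer: 383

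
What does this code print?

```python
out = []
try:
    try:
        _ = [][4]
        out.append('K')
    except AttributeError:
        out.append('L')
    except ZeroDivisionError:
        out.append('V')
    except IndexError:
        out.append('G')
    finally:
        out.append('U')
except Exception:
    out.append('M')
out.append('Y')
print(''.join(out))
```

Execution trace: 'G' (inner except IndexError) → 'U' (inner finally) → 'Y' (after the try/except). Output: GUY

Answer: GUY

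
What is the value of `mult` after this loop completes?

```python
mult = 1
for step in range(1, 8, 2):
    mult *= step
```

Product of 1, 3, 5, ... up to 7
`mult` takes the values: 1 → 3 → 15 → 105

Answer: 105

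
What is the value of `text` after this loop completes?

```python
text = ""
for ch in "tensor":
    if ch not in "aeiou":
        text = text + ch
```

Remove vowels from 'tensor'
`text` takes the values: "" → "t" → "tn" → "tns" → "tnsr"

Answer: "tnsr"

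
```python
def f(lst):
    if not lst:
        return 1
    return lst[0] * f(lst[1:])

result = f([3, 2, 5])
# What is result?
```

Product over [3, 2, 5] = 3 * 2 * 5 = 30

Answer: 30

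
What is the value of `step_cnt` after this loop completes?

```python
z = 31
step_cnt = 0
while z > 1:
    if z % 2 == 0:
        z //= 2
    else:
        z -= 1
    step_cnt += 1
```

Steps to reduce 31 to 1
`step_cnt` takes the values: 0 → 1 → 2 → 3 → 4 → 5 → 6 → 7 → 8

Answer: 8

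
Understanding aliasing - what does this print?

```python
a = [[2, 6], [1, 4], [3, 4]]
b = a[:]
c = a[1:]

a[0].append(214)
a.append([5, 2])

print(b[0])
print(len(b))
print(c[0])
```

Key concept: slice with nested mutation.
Step by step:
`a = [[2, 6], [1, 4], [3, 4]]` → a = [[2, 6], [1, 4], [3, 4]]
`b = a[:]` → b = [[2, 6], [1, 4], [3, 4]]
`c = a[1:]` → c = [[1, 4], [3, 4]]
`a[0].append(214)` → a = [[2, 6, 214], [1, 4], [3, 4]]; b = [[2, 6, 214], [1, 4], [3, 4]]
`a.append([5, 2])` → a = [[2, 6, 214], [1, 4], [3, 4], [5, 2]]
`print(b[0])` → prints [2, 6, 214]
`print(len(b))` → prints 3
`print(c[0])` → prints [1, 4]

Answer:
[2, 6, 214]
3
[1, 4]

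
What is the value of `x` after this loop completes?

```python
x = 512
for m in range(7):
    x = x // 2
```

Halve 7 times: 512 // 2^7 = 4
`x` takes the values: 512 → 256 → 128 → 64 → 32 → 16 → 8 → 4

Answer: 4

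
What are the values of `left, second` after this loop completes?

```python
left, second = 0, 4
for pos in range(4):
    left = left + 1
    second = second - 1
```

left goes 0→4, second goes 4→0
`left, second` takes the values: (0, 4) → (1, 4) → (1, 3) → (2, 3) → (2, 2) → (3, 2) → (3, 1) → (4, 1) → (4, 0)

Answer: 4, 0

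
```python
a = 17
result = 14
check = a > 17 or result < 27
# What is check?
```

Trace:
`a = 17` → a = 17
`result = 14` → result = 14
`check = a > 17 or result < 27` → check = True
So check = True

Answer: True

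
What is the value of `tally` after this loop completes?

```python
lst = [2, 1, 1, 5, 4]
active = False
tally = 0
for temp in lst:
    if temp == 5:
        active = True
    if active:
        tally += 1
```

Count elements after first 5 in [2, 1, 1, 5, 4]
`tally` takes the values: 0 → 1 → 2

Answer: 2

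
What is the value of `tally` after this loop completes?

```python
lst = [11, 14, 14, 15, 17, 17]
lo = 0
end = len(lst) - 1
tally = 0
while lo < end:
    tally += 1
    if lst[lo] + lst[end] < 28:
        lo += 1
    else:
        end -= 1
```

Steps to find pair summing to 28
`tally` takes the values: 0 → 1 → 2 → 3 → 4 → 5

Answer: 5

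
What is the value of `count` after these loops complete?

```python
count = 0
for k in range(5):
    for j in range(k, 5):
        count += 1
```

Upper triangle: 5 + 4 + ... + 1
`count` takes the values: 0 → 1 → 2 → 3 → 4 → 5 → 6 → 7 → 8 → 9 → 10 → 11 → 12 → 13 → 14 → 15

Answer: 15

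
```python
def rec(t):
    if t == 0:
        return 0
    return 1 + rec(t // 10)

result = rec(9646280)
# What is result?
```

Count of digits of 9646280: 7

Answer: 7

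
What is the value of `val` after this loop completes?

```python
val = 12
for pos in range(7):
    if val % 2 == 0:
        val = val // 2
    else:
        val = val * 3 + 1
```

Collatz-style transformation from 12
`val` takes the values: 12 → 6 → 3 → 10 → 5 → 16 → 8 → 4

Answer: 4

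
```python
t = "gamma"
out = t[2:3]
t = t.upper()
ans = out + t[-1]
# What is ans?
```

Trace:
`t = "gamma"` → t = 'gamma'
`out = t[2:3]` → out = 'm'
`t = t.upper()` → t = 'GAMMA'
`ans = out + t[-1]` → ans = 'mA'
So ans = 'mA'

Answer: 'mA'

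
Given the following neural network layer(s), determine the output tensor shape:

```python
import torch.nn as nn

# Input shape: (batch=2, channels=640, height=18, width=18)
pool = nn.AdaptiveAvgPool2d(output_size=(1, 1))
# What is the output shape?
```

Input: (2, 640, 18, 18) -> Output: (2, 640, 1, 1)

Answer: (2, 640, 1, 1)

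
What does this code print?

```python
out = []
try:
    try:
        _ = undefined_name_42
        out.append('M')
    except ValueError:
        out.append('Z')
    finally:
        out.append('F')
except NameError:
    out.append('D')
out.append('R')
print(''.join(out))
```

Execution trace: 'F' (finally) → 'D' (outer except NameError) → 'R' (after the try/except). Output: FDR

Answer: FDR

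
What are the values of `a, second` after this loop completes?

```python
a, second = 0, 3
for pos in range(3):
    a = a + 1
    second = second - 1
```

a goes 0→3, second goes 3→0
`a, second` takes the values: (0, 3) → (1, 3) → (1, 2) → (2, 2) → (2, 1) → (3, 1) → (3, 0)

Answer: 3, 0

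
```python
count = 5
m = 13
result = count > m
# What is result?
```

Trace:
`count = 5` → count = 5
`m = 13` → m = 13
`result = count > m` → result = False
So result = False

Answer: False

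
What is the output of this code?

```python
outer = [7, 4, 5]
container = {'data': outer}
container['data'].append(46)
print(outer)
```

Key concept: dict holds reference to list.
Step by step:
`outer = [7, 4, 5]` → outer = [7, 4, 5]
`container = {'data': outer}` → container = {'data': [7, 4, 5]}
`container['data'].append(46)` → outer = [7, 4, 5, 46]; container = {'data': [7, 4, 5, 46]}
`print(outer)` → prints [7, 4, 5, 46]

Answer: [7, 4, 5, 46]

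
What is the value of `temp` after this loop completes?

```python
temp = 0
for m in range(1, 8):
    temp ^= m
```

XOR of 1 to 7
`temp` takes the values: 0 → 1 → 3 → 0 → 4 → 1 → 7 → 0

Answer: 0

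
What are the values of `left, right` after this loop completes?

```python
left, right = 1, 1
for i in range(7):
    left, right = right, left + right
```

Fibonacci: after 7 iterations
`left, right` takes the values: (1, 1) → (1, 2) → (2, 3) → (3, 5) → (5, 8) → (8, 13) → (13, 21) → (21, 34)

Answer: 21, 34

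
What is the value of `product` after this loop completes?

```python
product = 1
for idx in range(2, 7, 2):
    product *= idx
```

Product of even numbers 2 to 6
`product` takes the values: 1 → 2 → 8 → 48

Answer: 48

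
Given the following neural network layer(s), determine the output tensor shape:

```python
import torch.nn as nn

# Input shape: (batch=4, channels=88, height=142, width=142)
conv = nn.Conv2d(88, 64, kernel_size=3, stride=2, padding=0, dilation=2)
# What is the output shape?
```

Input: (4, 88, 142, 142) -> Output: (4, 64, 69, 69)

Answer: (4, 64, 69, 69)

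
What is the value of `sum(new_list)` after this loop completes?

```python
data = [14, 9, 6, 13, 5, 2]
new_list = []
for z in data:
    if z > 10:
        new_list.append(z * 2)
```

Sum of doubled values > 10
`new_list` takes the values: [] → [28] → [28, 26]
So `sum(new_list)` = 54

Answer: 54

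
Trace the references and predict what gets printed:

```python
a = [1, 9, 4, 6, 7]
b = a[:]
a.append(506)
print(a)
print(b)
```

Key concept: slice [:] creates copy.
Step by step:
`a = [1, 9, 4, 6, 7]` → a = [1, 9, 4, 6, 7]
`b = a[:]` → b = [1, 9, 4, 6, 7]
`a.append(506)` → a = [1, 9, 4, 6, 7, 506]
`print(a)` → prints [1, 9, 4, 6, 7, 506]
`print(b)` → prints [1, 9, 4, 6, 7]

Answer:
[1, 9, 4, 6, 7, 506]
[1, 9, 4, 6, 7]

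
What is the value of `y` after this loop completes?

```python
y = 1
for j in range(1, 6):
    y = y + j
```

Start at 1, add 1 through 5
`y` takes the values: 1 → 2 → 4 → 7 → 11 → 16

Answer: 16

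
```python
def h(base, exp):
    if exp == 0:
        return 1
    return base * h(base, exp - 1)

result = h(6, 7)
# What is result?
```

h(6, 7) = 6 * 6 * 6 * 6 * 6 * 6 * 6 = 279936

Answer: 279936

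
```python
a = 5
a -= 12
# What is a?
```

Trace:
`a = 5` → a = 5
`a -= 12` → a = -7
So a = -7

Answer: -7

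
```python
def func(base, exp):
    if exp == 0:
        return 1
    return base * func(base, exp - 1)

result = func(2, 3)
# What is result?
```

func(2, 3) = 2 * 2 * 2 = 8

Answer: 8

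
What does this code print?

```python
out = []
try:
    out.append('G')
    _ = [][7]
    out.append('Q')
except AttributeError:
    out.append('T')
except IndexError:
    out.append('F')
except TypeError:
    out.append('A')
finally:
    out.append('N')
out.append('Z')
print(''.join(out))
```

Execution trace: 'G' (try body) → 'F' (except IndexError) → 'N' (finally) → 'Z' (after the try/except). Output: GFNZ

Answer: GFNZ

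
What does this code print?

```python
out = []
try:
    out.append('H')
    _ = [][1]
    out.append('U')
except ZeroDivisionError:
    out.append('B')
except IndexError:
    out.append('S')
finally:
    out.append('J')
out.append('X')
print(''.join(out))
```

Execution trace: 'H' (try body) → 'S' (except IndexError) → 'J' (finally) → 'X' (after the try/except). Output: HSJX

Answer: HSJX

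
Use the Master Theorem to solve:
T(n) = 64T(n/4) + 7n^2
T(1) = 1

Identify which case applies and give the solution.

a=64, b=4, f(n)=7n^2. log_4(64) = 3. Since c=2 < 3, Case 1 applies: T(n) = Θ(n^log_b(a)) = O(n^3).

Answer: O(n^3) - Case 1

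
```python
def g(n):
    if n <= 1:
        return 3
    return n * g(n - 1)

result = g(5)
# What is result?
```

g(5) = 5 * 4 * 3 * 2 * 3 = 360

Answer: 360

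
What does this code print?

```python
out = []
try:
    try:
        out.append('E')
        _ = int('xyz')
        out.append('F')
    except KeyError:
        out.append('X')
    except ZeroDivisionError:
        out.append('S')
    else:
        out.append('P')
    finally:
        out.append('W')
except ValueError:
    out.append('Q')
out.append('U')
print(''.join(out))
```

Execution trace: 'E' (try body) → 'W' (finally) → 'Q' (outer except ValueError) → 'U' (after the try/except). Output: EWQU

Answer: EWQU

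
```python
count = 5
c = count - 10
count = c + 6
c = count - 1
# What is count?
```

Trace:
`count = 5` → count = 5
`c = count - 10` → c = -5
`count = c + 6` → count = 1
`c = count - 1` → c = 0
So count = 1

Answer: 1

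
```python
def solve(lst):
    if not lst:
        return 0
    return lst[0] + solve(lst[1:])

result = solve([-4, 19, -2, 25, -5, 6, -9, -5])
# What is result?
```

(-4) + 19 + (-2) + 25 + (-5) + 6 + (-9) + (-5) + 0 = 25

Answer: 25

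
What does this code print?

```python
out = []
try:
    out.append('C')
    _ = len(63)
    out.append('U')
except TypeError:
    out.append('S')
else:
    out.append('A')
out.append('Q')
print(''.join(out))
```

Execution trace: 'C' (try body) → 'S' (except TypeError) → 'Q' (after the try/except). Output: CSQ

Answer: CSQ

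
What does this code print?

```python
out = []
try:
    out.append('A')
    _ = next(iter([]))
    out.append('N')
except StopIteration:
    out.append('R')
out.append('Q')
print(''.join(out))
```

Execution trace: 'A' (try body) → 'R' (except StopIteration) → 'Q' (after the try/except). Output: ARQ

Answer: ARQ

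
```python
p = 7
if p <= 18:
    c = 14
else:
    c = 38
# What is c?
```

Trace:
`p = 7` → p = 7
`if p <= 18: ...` → p <= 18 is True → c = 14
So c = 14

Answer: 14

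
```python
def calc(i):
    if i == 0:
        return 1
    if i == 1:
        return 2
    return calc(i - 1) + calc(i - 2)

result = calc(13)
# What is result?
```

Build up from base cases: calc(0)=1, calc(1)=2, calc(2)=3, calc(3)=5, calc(4)=8, calc(5)=13, calc(6)=21, ..., calc(13)=610

Answer: 610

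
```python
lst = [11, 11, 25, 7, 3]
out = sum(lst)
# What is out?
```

Trace:
`lst = [11, 11, 25, 7, 3]` → lst = [11, 11, 25, 7, 3]
`out = sum(lst)` → out = 57
So out = 57

Answer: 57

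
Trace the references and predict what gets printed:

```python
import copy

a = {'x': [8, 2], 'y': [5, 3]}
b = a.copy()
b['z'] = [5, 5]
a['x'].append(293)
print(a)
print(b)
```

Key concept: shallow copy of dict with mutable values.
Step by step:
`a = {'x': [8, 2], 'y': [5, 3]}` → a = {'x': [8, 2], 'y': [5, 3]}
`b = a.copy()` → b = {'x': [8, 2], 'y': [5, 3]}
`b['z'] = [5, 5]` → b = {'x': [8, 2], 'y': [5, 3], 'z': [5, 5]}
`a['x'].append(293)` → a = {'x': [8, 2, 293], 'y': [5, 3]}; b = {'x': [8, 2, 293], 'y': [5, 3], 'z': [5, 5]}
`print(a)` → prints {'x': [8, 2, 293], 'y': [5, 3]}
`print(b)` → prints {'x': [8, 2, 293], 'y': [5, 3], 'z': [5, 5]}

Answer:
{'x': [8, 2, 293], 'y': [5, 3]}
{'x': [8, 2, 293], 'y': [5, 3], 'z': [5, 5]}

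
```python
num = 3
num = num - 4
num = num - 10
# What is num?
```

Trace:
`num = 3` → num = 3
`num = num - 4` → num = -1
`num = num - 10` → num = -11
So num = -11

Answer: -11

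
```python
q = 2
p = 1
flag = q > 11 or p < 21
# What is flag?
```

Trace:
`q = 2` → q = 2
`p = 1` → p = 1
`flag = q > 11 or p < 21` → flag = True
So flag = True

Answer: True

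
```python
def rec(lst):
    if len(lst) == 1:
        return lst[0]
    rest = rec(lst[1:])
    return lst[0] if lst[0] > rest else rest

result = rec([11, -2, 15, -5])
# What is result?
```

Recursive max over [11, -2, 15, -5] = 15

Answer: 15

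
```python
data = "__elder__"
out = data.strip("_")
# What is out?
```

Trace:
`data = "__elder__"` → data = '__elder__'
`out = data.strip("_")` → out = 'elder'
So out = 'elder'

Answer: 'elder'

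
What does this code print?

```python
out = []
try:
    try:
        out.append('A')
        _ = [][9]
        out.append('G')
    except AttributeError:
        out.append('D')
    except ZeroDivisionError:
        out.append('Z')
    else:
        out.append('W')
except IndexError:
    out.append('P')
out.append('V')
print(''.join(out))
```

Execution trace: 'A' (try body) → 'P' (outer except IndexError) → 'V' (after the try/except). Output: APV

Answer: APV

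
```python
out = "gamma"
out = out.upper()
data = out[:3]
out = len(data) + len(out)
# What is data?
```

Trace:
`out = "gamma"` → out = 'gamma'
`out = out.upper()` → out = 'GAMMA'
`data = out[:3]` → data = 'GAM'
`out = len(data) + len(out)` → out = 8
So data = 'GAM'

Answer: 'GAM'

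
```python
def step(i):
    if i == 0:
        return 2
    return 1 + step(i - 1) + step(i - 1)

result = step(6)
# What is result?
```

step(i) = 1 + 2·step(i-1), step(0)=2. Closed form: (2+1)·2^6 - 1 = 191.

Answer: 191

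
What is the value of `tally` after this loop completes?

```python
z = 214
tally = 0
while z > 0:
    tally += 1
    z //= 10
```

Count digits by repeated division by 10
`tally` takes the values: 0 → 1 → 2 → 3

Answer: 3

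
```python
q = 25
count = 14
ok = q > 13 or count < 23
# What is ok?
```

Trace:
`q = 25` → q = 25
`count = 14` → count = 14
`ok = q > 13 or count < 23` → ok = True
So ok = True

Answer: True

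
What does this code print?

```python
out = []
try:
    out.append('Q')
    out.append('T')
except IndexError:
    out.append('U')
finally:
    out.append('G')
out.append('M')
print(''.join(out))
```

Execution trace: 'Q' (try body) → 'T' (try body, no exception) → 'G' (finally) → 'M' (after the try/except). Output: QTGM

Answer: QTGM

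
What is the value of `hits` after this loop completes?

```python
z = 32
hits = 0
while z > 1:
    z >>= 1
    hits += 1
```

Count right shifts until 1
`hits` takes the values: 0 → 1 → 2 → 3 → 4 → 5

Answer: 5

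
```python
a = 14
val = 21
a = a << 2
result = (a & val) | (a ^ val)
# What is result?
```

Trace:
`a = 14` → a = 14
`val = 21` → val = 21
`a = a << 2` → a = 56
`result = (a & val) | (a ^ val)` → result = 61
So result = 61

Answer: 61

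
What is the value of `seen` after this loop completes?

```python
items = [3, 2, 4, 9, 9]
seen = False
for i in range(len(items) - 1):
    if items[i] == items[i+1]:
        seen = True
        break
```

Check consecutive duplicates in [3, 2, 4, 9, 9]
`seen` takes the values: False → True

Answer: True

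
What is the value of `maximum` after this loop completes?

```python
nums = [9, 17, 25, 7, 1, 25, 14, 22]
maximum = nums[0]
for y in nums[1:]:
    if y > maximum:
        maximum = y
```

Maximum of [9, 17, 25, 7, 1, 25, 14, 22]
`maximum` takes the values: 9 → 17 → 25

Answer: 25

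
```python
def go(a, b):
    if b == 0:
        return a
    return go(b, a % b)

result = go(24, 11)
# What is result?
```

go(24, 11) -> go(11, 2) -> go(2, 1) -> go(1, 0) -> 1

Answer: 1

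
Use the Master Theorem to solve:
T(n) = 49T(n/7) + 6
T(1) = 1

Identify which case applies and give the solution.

a=49, b=7, f(n)=6. log_7(49) = 2. Since c=0 < 2, Case 1 applies: T(n) = Θ(n^log_b(a)) = O(n^2).

Answer: O(n^2) - Case 1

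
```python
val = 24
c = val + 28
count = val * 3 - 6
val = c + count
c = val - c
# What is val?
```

Trace:
`val = 24` → val = 24
`c = val + 28` → c = 52
`count = val * 3 - 6` → count = 66
`val = c + count` → val = 118
`c = val - c` → c = 66
So val = 118

Answer: 118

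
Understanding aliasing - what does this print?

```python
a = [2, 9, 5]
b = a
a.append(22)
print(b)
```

Key concept: basic list aliasing.
Step by step:
`a = [2, 9, 5]` → a = [2, 9, 5]
`b = a` → b = [2, 9, 5] (same object as a)
`a.append(22)` → a = [2, 9, 5, 22] (same object as b); b = [2, 9, 5, 22] (same object as a)
`print(b)` → prints [2, 9, 5, 22]

Answer: [2, 9, 5, 22]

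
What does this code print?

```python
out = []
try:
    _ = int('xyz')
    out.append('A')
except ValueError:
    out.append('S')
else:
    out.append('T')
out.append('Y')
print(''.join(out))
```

Execution trace: 'S' (except ValueError) → 'Y' (after the try/except). Output: SY

Answer: SY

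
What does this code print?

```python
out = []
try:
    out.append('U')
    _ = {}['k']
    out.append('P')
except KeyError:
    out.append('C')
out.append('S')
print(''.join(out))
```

Execution trace: 'U' (try body) → 'C' (except KeyError) → 'S' (after the try/except). Output: UCS

Answer: UCS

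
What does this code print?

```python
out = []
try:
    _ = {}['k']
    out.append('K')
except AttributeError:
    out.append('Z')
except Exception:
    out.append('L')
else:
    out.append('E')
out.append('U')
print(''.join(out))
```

Execution trace: 'L' (except Exception) → 'U' (after the try/except). Output: LU

Answer: LU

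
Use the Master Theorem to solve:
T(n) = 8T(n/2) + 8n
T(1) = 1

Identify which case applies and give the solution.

a=8, b=2, f(n)=8n. log_2(8) = 3. Since c=1 < 3, Case 1 applies: T(n) = Θ(n^log_b(a)) = O(n^3).

Answer: O(n^3) - Case 1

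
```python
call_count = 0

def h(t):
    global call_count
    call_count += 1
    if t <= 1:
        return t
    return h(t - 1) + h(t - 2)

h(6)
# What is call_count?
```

Calls(t) = 1 + Calls(t-1) + Calls(t-2); Calls(0)=Calls(1)=1. For t=6 this gives 25.

Answer: 25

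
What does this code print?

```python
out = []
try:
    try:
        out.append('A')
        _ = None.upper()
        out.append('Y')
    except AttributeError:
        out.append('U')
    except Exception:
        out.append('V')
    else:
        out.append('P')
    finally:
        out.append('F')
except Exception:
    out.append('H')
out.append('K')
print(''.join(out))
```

Execution trace: 'A' (inner try body) → 'U' (inner except AttributeError) → 'F' (inner finally) → 'K' (after the try/except). Output: AUFK

Answer: AUFK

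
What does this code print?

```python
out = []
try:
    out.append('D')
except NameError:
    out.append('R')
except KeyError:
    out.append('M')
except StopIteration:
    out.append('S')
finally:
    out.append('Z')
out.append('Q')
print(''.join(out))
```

Execution trace: 'D' (try body, no exception) → 'Z' (finally) → 'Q' (after the try/except). Output: DZQ

Answer: DZQ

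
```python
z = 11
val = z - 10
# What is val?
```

Trace:
`z = 11` → z = 11
`val = z - 10` → val = 1
So val = 1

Answer: 1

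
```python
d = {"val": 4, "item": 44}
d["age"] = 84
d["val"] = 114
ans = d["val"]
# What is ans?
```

Trace:
`d = {"val": 4, "item": 44}` → d = {'val': 4, 'item': 44}
`d["age"] = 84` → d = {'val': 4, 'item': 44, 'age': 84}
`d["val"] = 114` → d = {'val': 114, 'item': 44, 'age': 84}
`ans = d["val"]` → ans = 114
So ans = 114

Answer: 114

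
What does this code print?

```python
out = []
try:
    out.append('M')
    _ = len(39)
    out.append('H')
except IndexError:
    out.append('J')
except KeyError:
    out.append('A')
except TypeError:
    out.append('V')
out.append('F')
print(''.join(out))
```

Execution trace: 'M' (try body) → 'V' (except TypeError) → 'F' (after the try/except). Output: MVF

Answer: MVF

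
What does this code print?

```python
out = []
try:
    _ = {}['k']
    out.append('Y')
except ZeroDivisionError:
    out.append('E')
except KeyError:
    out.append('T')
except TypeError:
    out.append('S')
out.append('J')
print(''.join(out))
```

Execution trace: 'T' (except KeyError) → 'J' (after the try/except). Output: TJ

Answer: TJ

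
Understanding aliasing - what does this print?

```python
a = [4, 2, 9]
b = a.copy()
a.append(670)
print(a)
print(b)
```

Key concept: list.copy() creates independent copy.
Step by step:
`a = [4, 2, 9]` → a = [4, 2, 9]
`b = a.copy()` → b = [4, 2, 9]
`a.append(670)` → a = [4, 2, 9, 670]
`print(a)` → prints [4, 2, 9, 670]
`print(b)` → prints [4, 2, 9]

Answer:
[4, 2, 9, 670]
[4, 2, 9]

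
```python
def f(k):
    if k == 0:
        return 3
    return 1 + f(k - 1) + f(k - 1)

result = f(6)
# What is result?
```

f(k) = 1 + 2·f(k-1), f(0)=3. Closed form: (3+1)·2^6 - 1 = 255.

Answer: 255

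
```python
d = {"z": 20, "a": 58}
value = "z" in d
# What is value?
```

Trace:
`d = {"z": 20, "a": 58}` → d = {'z': 20, 'a': 58}
`value = "z" in d` → value = True
So value = True

Answer: True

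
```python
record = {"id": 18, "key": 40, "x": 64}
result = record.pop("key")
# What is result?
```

Trace:
`record = {"id": 18, "key": 40, "x": 64}` → record = {'id': 18, 'key': 40, 'x': 64}
`result = record.pop("key")` → record = {'id': 18, 'x': 64}; result = 40
So result = 40

Answer: 40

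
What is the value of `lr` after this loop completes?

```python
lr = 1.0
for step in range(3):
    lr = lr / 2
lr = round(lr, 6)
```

Halving LR 3 times: 1 / 2^3
`lr` takes the values: 1.0 → 0.5 → 0.25 → 0.125

Answer: 0.125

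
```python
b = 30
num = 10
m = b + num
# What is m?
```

Trace:
`b = 30` → b = 30
`num = 10` → num = 10
`m = b + num` → m = 40
So m = 40

Answer: 40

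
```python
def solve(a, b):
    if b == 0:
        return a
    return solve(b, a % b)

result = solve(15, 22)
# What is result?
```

solve(15, 22) -> solve(22, 15) -> solve(15, 7) -> solve(7, 1) -> solve(1, 0) -> 1

Answer: 1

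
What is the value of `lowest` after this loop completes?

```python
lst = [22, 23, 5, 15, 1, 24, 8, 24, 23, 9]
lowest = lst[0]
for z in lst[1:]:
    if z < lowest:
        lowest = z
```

Minimum of [22, 23, 5, 15, 1, 24, 8, 24, 23, 9]
`lowest` takes the values: 22 → 5 → 1

Answer: 1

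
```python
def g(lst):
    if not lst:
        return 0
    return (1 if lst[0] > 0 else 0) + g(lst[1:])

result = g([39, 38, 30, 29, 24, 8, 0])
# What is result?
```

Count of positive elements in [39, 38, 30, 29, 24, 8, 0] = 6

Answer: 6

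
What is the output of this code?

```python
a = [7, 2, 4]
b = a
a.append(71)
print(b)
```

Key concept: basic list aliasing.
Step by step:
`a = [7, 2, 4]` → a = [7, 2, 4]
`b = a` → b = [7, 2, 4] (same object as a)
`a.append(71)` → a = [7, 2, 4, 71] (same object as b); b = [7, 2, 4, 71] (same object as a)
`print(b)` → prints [7, 2, 4, 71]

Answer: [7, 2, 4, 71]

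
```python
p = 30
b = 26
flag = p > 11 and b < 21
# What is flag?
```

Trace:
`p = 30` → p = 30
`b = 26` → b = 26
`flag = p > 11 and b < 21` → flag = False
So flag = False

Answer: False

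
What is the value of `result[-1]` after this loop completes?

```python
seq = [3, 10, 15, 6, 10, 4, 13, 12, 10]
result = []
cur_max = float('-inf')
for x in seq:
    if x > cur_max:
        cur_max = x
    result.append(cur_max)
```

Running max ends at 15
`result` takes the values: [] → [3] → [3, 10] → [3, 10, 15] → [3, 10, 15, 15] → [3, 10, 15, 15, 15] → [3, 10, 15, 15, 15, 15] → [3, 10, 15, 15, 15, 15, 15] → [3, 10, 15, 15, 15, 15, 15, 15] → [3, 10, 15, 15, 15, 15, 15, 15, 15]
So `result[-1]` = 15

Answer: 15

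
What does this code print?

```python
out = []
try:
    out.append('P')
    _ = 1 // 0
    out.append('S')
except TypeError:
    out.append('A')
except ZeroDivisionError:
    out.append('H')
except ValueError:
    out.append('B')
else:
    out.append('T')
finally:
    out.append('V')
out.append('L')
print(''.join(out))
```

Execution trace: 'P' (try body) → 'H' (except ZeroDivisionError) → 'V' (finally) → 'L' (after the try/except). Output: PHVL

Answer: PHVL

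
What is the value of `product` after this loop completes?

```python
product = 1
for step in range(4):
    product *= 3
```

3^4 = 81
`product` takes the values: 1 → 3 → 9 → 27 → 81

Answer: 81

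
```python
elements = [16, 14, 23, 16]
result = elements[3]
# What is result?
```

Trace:
`elements = [16, 14, 23, 16]` → elements = [16, 14, 23, 16]
`result = elements[3]` → result = 16
So result = 16

Answer: 16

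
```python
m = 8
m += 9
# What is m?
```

Trace:
`m = 8` → m = 8
`m += 9` → m = 17
So m = 17

Answer: 17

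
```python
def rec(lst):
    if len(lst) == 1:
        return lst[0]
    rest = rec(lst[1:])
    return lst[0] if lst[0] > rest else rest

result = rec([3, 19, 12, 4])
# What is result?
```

Recursive max over [3, 19, 12, 4] = 19

Answer: 19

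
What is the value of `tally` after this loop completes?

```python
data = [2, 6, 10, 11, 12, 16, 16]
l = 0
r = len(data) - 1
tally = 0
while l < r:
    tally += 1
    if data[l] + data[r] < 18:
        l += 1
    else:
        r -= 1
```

Steps to find pair summing to 18
`tally` takes the values: 0 → 1 → 2 → 3 → 4 → 5 → 6

Answer: 6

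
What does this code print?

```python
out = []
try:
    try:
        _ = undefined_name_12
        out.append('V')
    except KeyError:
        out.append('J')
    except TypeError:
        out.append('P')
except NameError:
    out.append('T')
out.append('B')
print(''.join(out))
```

Execution trace: 'T' (outer except NameError) → 'B' (after the try/except). Output: TB

Answer: TB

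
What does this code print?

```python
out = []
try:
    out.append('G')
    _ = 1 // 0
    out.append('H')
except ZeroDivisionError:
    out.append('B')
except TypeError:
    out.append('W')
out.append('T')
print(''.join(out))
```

Execution trace: 'G' (try body) → 'B' (except ZeroDivisionError) → 'T' (after the try/except). Output: GBT

Answer: GBT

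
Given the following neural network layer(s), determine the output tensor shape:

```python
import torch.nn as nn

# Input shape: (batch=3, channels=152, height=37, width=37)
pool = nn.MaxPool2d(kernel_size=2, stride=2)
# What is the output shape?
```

Input: (3, 152, 37, 37) -> Output: (3, 152, 18, 18)

Answer: (3, 152, 18, 18)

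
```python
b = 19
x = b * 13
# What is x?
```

Trace:
`b = 19` → b = 19
`x = b * 13` → x = 247
So x = 247

Answer: 247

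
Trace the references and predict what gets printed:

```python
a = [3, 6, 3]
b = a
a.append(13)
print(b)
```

Key concept: basic list aliasing.
Step by step:
`a = [3, 6, 3]` → a = [3, 6, 3]
`b = a` → b = [3, 6, 3] (same object as a)
`a.append(13)` → a = [3, 6, 3, 13] (same object as b); b = [3, 6, 3, 13] (same object as a)
`print(b)` → prints [3, 6, 3, 13]

Answer: [3, 6, 3, 13]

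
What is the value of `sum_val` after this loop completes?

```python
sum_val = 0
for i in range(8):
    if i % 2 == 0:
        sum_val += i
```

Sum of even numbers 0 to 7
`sum_val` takes the values: 0 → 2 → 6 → 12

Answer: 12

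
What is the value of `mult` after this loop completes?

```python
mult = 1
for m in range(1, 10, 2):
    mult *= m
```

Product of 1, 3, 5, ... up to 9
`mult` takes the values: 1 → 3 → 15 → 105 → 945

Answer: 945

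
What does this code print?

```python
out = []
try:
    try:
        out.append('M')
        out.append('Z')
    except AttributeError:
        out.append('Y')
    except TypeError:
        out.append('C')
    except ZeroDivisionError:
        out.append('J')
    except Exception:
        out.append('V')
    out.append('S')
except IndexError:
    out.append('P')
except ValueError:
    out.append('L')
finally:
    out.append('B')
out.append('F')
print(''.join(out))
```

Execution trace: 'M' (inner try body) → 'Z' (inner try body, no exception) → 'S' (try body, no exception) → 'B' (finally) → 'F' (after the try/except). Output: MZSBF

Answer: MZSBF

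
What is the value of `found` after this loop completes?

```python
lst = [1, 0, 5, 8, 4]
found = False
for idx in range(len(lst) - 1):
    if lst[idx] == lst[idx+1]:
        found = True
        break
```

Check consecutive duplicates in [1, 0, 5, 8, 4]
`found` takes the values: False

Answer: False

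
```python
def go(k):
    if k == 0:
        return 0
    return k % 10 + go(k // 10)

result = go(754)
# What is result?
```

Sum of digits of 754: 4 + 5 + 7 = 16

Answer: 16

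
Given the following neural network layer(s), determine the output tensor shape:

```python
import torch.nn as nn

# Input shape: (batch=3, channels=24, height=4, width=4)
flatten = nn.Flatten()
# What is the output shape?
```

Input: (3, 24, 4, 4) -> Output: (3, 384)

Answer: (3, 384)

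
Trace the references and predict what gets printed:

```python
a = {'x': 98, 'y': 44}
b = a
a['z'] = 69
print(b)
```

Key concept: dict aliasing.
Step by step:
`a = {'x': 98, 'y': 44}` → a = {'x': 98, 'y': 44}
`b = a` → b = {'x': 98, 'y': 44} (same object as a)
`a['z'] = 69` → a = {'x': 98, 'y': 44, 'z': 69} (same object as b); b = {'x': 98, 'y': 44, 'z': 69} (same object as a)
`print(b)` → prints {'x': 98, 'y': 44, 'z': 69}

Answer: {'x': 98, 'y': 44, 'z': 69}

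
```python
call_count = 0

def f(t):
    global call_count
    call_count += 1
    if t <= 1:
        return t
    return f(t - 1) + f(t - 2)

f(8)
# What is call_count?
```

Calls(t) = 1 + Calls(t-1) + Calls(t-2); Calls(0)=Calls(1)=1. For t=8 this gives 67.

Answer: 67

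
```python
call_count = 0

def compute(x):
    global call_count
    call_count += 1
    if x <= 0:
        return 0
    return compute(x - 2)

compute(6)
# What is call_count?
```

Linear recursion stepping by 2: 4 calls from x=6 down to ≤0.

Answer: 4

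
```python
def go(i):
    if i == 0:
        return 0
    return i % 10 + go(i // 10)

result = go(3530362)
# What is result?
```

Sum of digits of 3530362: 2 + 6 + 3 + 0 + 3 + 5 + 3 = 22

Answer: 22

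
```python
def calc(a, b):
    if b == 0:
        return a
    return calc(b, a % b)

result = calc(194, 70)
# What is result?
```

calc(194, 70) -> calc(70, 54) -> calc(54, 16) -> calc(16, 6) -> calc(6, 4) -> calc(4, 2) -> calc(2, 0) -> 2

Answer: 2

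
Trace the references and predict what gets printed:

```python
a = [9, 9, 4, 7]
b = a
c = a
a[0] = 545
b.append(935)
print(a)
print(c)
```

Key concept: multiple aliases.
Step by step:
`a = [9, 9, 4, 7]` → a = [9, 9, 4, 7]
`b = a` → b = [9, 9, 4, 7] (same object as a)
`c = a` → c = [9, 9, 4, 7] (same object as a, b)
`a[0] = 545` → a = [545, 9, 4, 7] (same object as b, c); b = [545, 9, 4, 7] (same object as a, c); c = [545, 9, 4, 7] (same object as a, b)
`b.append(935)` → a = [545, 9, 4, 7, 935] (same object as b, c); b = [545, 9, 4, 7, 935] (same object as a, c); c = [545, 9, 4, 7, 935] (same object as a, b)
`print(a)` → prints [545, 9, 4, 7, 935]
`print(c)` → prints [545, 9, 4, 7, 935]

Answer:
[545, 9, 4, 7, 935]
[545, 9, 4, 7, 935]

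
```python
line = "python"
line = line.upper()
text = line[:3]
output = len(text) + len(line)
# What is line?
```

Trace:
`line = "python"` → line = 'python'
`line = line.upper()` → line = 'PYTHON'
`text = line[:3]` → text = 'PYT'
`output = len(text) + len(line)` → output = 9
So line = 'PYTHON'

Answer: 'PYTHON'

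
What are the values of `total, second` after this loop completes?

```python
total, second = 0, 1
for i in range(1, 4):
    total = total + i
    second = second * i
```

Sum and factorial of 1 to 3
`total, second` takes the values: (0, 1) → (1, 1) → (3, 1) → (3, 2) → (6, 2) → (6, 6)

Answer: 6, 6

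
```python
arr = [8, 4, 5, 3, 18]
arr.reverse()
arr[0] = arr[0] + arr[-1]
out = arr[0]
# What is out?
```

Trace:
`arr = [8, 4, 5, 3, 18]` → arr = [8, 4, 5, 3, 18]
`arr.reverse()` → arr = [18, 3, 5, 4, 8]
`arr[0] = arr[0] + arr[-1]` → arr = [26, 3, 5, 4, 8]
`out = arr[0]` → out = 26
So out = 26

Answer: 26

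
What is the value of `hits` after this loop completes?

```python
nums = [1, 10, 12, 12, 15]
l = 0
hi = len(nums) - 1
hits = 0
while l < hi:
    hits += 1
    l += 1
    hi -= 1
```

Iterations until pointers meet (list length 5)
`hits` takes the values: 0 → 1 → 2

Answer: 2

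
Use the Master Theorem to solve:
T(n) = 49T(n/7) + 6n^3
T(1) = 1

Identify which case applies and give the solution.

a=49, b=7, f(n)=6n^3. log_7(49) = 2. Since c=3 > 2 and the regularity condition holds (49(n/7)^3 = (49/7^3)n^3 with 49/7^3 < 1), Case 3 applies: T(n) = Θ(f(n)) = O(n^3).

Answer: O(n^3) - Case 3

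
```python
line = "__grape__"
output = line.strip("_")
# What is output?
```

Trace:
`line = "__grape__"` → line = '__grape__'
`output = line.strip("_")` → output = 'grape'
So output = 'grape'

Answer: 'grape'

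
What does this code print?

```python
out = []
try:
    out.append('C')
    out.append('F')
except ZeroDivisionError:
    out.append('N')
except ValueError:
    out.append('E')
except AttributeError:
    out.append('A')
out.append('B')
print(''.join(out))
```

Execution trace: 'C' (try body) → 'F' (try body, no exception) → 'B' (after the try/except). Output: CFB

Answer: CFB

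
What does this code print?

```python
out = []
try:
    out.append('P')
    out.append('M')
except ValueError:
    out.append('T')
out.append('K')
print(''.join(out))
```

Execution trace: 'P' (try body) → 'M' (try body, no exception) → 'K' (after the try/except). Output: PMK

Answer: PMK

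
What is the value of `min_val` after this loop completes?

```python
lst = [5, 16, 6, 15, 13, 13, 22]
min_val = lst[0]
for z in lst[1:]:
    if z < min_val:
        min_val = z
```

Minimum of [5, 16, 6, 15, 13, 13, 22]
`min_val` takes the values: 5

Answer: 5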